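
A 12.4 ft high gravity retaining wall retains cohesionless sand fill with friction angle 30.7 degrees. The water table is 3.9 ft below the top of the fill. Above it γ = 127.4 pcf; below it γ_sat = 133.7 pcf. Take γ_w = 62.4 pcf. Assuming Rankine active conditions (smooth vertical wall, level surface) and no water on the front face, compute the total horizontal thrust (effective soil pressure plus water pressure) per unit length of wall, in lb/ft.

K_a = tan²(45° − φ/2) = 0.3240.
γ' = 133.7 − 62.4 = 71.30 pcf. Depth below WT = 8.5 ft.
σ'_h at WT = K_a γ d_w = 161.0 psf; at base = 161.0 + K_a γ' × 8.5 = 357.4 psf.
P₁ (0–3.9 ft) = ½×161.0×3.9 = 313.9. P₂ (3.9–12.4 ft) = ½(161.0+357.4)×8.5 = 2203.
P_w = ½ γ_w h₂² = 0.5×62.4×8.5² = 2254. Total = 313.9+2203+2254 = 4771 lb/ft.

4770 lb/ft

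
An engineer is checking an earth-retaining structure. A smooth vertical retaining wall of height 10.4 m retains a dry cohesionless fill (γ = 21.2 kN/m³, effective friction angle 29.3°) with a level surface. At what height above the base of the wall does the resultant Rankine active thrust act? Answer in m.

3.47 m

K_a = 0.3428.
The pressure distribution is triangular, so the resultant acts at H/3 above the base = 10.4/3 = 3.467 m.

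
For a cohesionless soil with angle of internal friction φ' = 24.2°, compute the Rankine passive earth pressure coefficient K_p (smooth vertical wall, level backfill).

2.39

K_p = (1 + sin φ)/(1 − sin φ) = tan²(45° + 24.2°/2) = 2.389.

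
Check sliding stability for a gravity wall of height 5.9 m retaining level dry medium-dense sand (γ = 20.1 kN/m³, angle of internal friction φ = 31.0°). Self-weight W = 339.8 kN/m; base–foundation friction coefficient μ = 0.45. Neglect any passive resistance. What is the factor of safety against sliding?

1.37

K_a = tan²(45° − 31.0°/2) = 0.3201.
P_a = ½K_aγH² = 0.5×0.3201×20.1×5.9² = 112.0 kN/m, acting at H/3 = 1.967 m above the base.
FS_sliding = μW / P_a = 0.45×339.8 / 112.0 = 1.365.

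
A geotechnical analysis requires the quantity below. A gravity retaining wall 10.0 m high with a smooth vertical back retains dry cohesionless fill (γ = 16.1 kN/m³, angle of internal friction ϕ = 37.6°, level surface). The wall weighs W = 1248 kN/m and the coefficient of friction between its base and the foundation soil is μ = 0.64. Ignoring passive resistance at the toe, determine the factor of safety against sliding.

4.10

K_a = tan²(45° − 37.6°/2) = 0.2421.
P_a = ½K_aγH² = 0.5×0.2421×16.1×10.0² = 194.9 kN/m, acting at H/3 = 3.333 m above the base.
FS_sliding = μW / P_a = 0.64×1248 / 194.9 = 4.098.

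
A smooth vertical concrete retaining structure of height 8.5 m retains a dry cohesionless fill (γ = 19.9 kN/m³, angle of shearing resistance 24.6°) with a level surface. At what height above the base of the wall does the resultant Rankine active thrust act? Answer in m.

2.83 m

K_a = 0.4121.
The pressure distribution is triangular, so the resultant acts at H/3 above the base = 8.5/3 = 2.833 m.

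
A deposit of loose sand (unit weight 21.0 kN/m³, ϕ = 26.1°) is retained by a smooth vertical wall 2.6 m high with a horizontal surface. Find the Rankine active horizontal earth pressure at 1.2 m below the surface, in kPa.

K_a = (1 − sin φ)/(1 + sin φ) = 0.3889.
σ_h = K_a γ z = 0.3889 × 21.0 × 1.2 = 9.801 kPa.

9.80 kPa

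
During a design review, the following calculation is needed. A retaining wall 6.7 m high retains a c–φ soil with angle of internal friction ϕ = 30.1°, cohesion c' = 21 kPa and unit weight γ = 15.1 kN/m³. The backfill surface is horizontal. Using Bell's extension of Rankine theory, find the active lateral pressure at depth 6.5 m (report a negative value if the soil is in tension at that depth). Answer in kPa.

8.39 kPa

K_a = (1 − sin φ)/(1 + sin φ) = 0.3320.
σ_a = K_a γ z − 2c√K_a = 0.3320×15.1×6.5 − 2×21×0.5762 = 8.385 kPa.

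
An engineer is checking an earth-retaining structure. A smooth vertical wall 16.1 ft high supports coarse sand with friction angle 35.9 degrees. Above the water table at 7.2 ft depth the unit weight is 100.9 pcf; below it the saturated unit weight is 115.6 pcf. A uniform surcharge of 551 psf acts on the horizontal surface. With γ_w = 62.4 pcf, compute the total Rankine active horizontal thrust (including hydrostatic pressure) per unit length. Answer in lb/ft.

K_a = tan²(45° − φ/2) = 0.2607.
γ' = 115.6 − 62.4 = 53.20 pcf. h₂ = H − d_w = 8.9 ft.
σ'_h: at surface K_a·q = 143.7; at WT K_a(q+γd_w) = 333.1; at base K_a(q+γd_w+γ'h₂) = 456.5 psf.
P₁ = ½(143.7+333.1)×7.2 = 1716; P₂ = ½(333.1+456.5)×8.9 = 3514; P_w = ½γ_w h₂² = 2471.
Total = 1716+3514+2471 = 7702 lb/ft.

7700 lb/ft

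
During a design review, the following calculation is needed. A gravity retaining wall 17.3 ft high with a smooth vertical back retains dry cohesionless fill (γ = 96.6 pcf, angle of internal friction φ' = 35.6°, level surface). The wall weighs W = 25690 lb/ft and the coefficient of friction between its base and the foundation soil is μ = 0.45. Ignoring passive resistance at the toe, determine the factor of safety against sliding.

K_a = tan²(45° − 35.6°/2) = 0.2641.
P_a = ½K_aγH² = 0.5×0.2641×96.6×17.3² = 3818 lb/ft, acting at H/3 = 5.767 ft above the base.
FS_sliding = μW / P_a = 0.45×25690 / 3818 = 3.028.

3.03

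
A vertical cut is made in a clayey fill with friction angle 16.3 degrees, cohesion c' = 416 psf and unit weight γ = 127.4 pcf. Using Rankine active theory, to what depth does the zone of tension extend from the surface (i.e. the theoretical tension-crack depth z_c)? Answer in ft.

8.71 ft

K_a = tan²(45° − 16.3°/2) = 0.5617; √K_a = 0.7495.
The active pressure is zero where K_a γ z = 2c√K_a, so z_c = 2c/(γ√K_a) = 2×416/(127.4×0.7495) = 8.714 ft.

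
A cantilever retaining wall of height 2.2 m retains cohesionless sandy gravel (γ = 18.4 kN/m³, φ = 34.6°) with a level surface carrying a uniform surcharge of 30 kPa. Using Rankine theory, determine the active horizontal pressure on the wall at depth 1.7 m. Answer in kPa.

16.9 kPa

K_a = (1 − sin φ)/(1 + sin φ) = 0.2756.
σ_v = γz + q = 18.4 × 1.7 + 30 = 61.28 kPa.
σ_h = K_a σ_v = 0.2756 × 61.28 = 16.89 kPa.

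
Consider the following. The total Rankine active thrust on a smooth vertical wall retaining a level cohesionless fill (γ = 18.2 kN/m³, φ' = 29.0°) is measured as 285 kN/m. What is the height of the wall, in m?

9.50 m

K_a = 0.3470. P_a = ½ K_a γ H² ⇒ H = √(2P_a/(K_a γ)).
H = √(2×285/(0.3470×18.2)) = 9.501 m.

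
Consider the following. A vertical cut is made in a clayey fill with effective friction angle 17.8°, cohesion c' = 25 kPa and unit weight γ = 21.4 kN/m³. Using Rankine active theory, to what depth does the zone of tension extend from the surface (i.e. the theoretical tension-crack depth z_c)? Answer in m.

K_a = tan²(45° − 17.8°/2) = 0.5318; √K_a = 0.7292.
The active pressure is zero where K_a γ z = 2c√K_a, so z_c = 2c/(γ√K_a) = 2×25/(21.4×0.7292) = 3.204 m.

3.20 m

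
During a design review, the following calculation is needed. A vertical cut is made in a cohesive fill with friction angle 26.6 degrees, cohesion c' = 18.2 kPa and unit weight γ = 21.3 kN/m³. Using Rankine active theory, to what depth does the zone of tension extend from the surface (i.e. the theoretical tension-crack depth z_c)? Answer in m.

2.77 m

K_a = tan²(45° − 26.6°/2) = 0.3814; √K_a = 0.6176.
The active pressure is zero where K_a γ z = 2c√K_a, so z_c = 2c/(γ√K_a) = 2×18.2/(21.3×0.6176) = 2.767 m.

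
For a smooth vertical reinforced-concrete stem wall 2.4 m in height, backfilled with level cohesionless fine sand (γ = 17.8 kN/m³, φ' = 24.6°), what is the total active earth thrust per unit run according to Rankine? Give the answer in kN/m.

K_a = tan²(45° − φ/2) = 0.4121.
P_a = ½ K_a γ H² = 0.5 × 0.4121 × 17.8 × 2.4² = 21.13 kN/m.

21.1 kN/m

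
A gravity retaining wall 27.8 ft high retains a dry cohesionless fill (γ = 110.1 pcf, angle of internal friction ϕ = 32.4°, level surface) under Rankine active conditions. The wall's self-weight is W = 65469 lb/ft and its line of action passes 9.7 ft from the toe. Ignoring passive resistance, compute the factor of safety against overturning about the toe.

5.33

K_a = tan²(45° − 32.4°/2) = 0.3022.
P_a = ½K_aγH² = 0.5×0.3022×110.1×27.8² = 12860 lb/ft, acting at H/3 = 9.267 ft above the base.
Overturning moment M_o = P_a × H/3 = 12860 × 9.267 = 119200.
Resisting moment M_r = W × 9.7 = 65469 × 9.7 = 635000.
FS_overturning = M_r/M_o = 635000/119200 = 5.330.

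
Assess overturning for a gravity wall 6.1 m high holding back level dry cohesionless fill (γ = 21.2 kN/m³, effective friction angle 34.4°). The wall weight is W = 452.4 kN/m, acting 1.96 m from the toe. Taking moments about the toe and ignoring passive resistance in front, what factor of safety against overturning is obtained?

3.98

K_a = tan²(45° − 34.4°/2) = 0.2780.
P_a = ½K_aγH² = 0.5×0.2780×21.2×6.1² = 109.6 kN/m, acting at H/3 = 2.033 m above the base.
Overturning moment M_o = P_a × H/3 = 109.6 × 2.033 = 222.9.
Resisting moment M_r = W × 1.96 = 452.4 × 1.96 = 886.7.
FS_overturning = M_r/M_o = 886.7/222.9 = 3.977.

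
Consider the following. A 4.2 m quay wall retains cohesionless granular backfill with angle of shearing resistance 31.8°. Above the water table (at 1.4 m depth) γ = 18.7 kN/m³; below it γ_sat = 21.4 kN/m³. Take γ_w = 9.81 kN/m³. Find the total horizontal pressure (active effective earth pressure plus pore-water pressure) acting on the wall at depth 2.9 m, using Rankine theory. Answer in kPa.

28.2 kPa

K_a = (1 − sin φ)/(1 + sin φ) = 0.3098.
γ' = 21.4 − 9.81 = 11.59 kN/m³.
Effective vertical stress at 2.9 m: σ'_v = 18.7×1.4 + 11.59×1.50 = 43.56 kPa.
σ'_h = K_a σ'_v = 0.3098 × 43.56 = 13.50 kPa; u = γ_w × 1.50 = 14.71 kPa.
Total σ_h = 13.50 + 14.71 = 28.21 kPa.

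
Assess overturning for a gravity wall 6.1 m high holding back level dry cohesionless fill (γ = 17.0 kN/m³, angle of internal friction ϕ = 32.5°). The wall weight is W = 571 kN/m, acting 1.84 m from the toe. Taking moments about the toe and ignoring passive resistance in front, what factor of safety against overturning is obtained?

K_a = tan²(45° − 32.5°/2) = 0.3010.
P_a = ½K_aγH² = 0.5×0.3010×17.0×6.1² = 95.20 kN/m, acting at H/3 = 2.033 m above the base.
Overturning moment M_o = P_a × H/3 = 95.20 × 2.033 = 193.6.
Resisting moment M_r = W × 1.84 = 571 × 1.84 = 1051.
FS_overturning = M_r/M_o = 1051/193.6 = 5.428.

5.43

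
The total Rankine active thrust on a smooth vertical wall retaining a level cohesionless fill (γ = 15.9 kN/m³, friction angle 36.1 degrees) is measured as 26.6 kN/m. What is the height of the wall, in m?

3.60 m

K_a = 0.2585. P_a = ½ K_a γ H² ⇒ H = √(2P_a/(K_a γ)).
H = √(2×26.6/(0.2585×15.9)) = 3.598 m.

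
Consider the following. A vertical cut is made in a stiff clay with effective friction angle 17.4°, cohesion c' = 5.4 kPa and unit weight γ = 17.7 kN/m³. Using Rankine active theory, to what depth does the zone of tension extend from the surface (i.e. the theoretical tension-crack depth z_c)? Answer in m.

0.831 m

K_a = tan²(45° − 17.4°/2) = 0.5396; √K_a = 0.7346.
The active pressure is zero where K_a γ z = 2c√K_a, so z_c = 2c/(γ√K_a) = 2×5.4/(17.7×0.7346) = 0.8306 m.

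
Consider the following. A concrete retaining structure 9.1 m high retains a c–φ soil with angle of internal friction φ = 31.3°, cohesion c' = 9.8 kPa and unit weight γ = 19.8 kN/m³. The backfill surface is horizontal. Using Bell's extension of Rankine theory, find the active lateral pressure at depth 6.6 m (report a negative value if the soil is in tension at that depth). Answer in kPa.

30.3 kPa

K_a = (1 − sin φ)/(1 + sin φ) = 0.3162.
σ_a = K_a γ z − 2c√K_a = 0.3162×19.8×6.6 − 2×9.8×0.5623 = 30.30 kPa.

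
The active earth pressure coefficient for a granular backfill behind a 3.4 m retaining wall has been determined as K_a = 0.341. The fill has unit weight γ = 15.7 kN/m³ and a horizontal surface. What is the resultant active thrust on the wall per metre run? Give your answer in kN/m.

30.9 kN/m

P = ½ K_a γ H² = 0.5 × 0.341 × 15.7 × 3.4² = 30.94 kN/m.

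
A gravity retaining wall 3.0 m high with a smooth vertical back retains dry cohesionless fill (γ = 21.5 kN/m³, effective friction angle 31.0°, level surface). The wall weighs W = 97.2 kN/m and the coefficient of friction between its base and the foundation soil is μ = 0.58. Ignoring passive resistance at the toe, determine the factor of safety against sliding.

1.82

K_a = tan²(45° − 31.0°/2) = 0.3201.
P_a = ½K_aγH² = 0.5×0.3201×21.5×3.0² = 30.97 kN/m, acting at H/3 = 1.000 m above the base.
FS_sliding = μW / P_a = 0.58×97.2 / 30.97 = 1.820.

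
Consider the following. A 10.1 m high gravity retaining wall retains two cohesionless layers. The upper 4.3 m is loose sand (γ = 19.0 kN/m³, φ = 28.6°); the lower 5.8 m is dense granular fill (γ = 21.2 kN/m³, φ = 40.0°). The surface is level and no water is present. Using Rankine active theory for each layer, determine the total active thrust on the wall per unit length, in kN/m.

243 kN/m

K_a1 = tan²(45°−28.6°/2) = 0.3525; K_a2 = tan²(45°−40.0°/2) = 0.2174.
Layer 1: σ at base = K_a1 γ₁ h₁ = 28.80 kPa; P₁ = ½×28.80×4.3 = 61.93.
Layer 2: σ_v at top = γ₁h₁ = 81.70; σ_h top = K_a2×81.70 = 17.77; σ_h base = K_a2×(81.70+21.2×5.8) = 44.50.
P₂ = ½(17.77+44.50)×5.8 = 180.6. Total P_a = 61.93+180.6 = 242.5 kN/m.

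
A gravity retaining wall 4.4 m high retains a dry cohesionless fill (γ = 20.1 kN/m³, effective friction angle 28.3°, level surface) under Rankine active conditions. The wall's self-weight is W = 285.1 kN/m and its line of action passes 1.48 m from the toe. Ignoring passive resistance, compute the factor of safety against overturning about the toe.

K_a = tan²(45° − 28.3°/2) = 0.3568.
P_a = ½K_aγH² = 0.5×0.3568×20.1×4.4² = 69.42 kN/m, acting at H/3 = 1.467 m above the base.
Overturning moment M_o = P_a × H/3 = 69.42 × 1.467 = 101.8.
Resisting moment M_r = W × 1.48 = 285.1 × 1.48 = 421.9.
FS_overturning = M_r/M_o = 421.9/101.8 = 4.144.

4.14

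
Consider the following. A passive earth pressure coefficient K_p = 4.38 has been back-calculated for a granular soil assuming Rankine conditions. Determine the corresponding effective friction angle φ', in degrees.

K_p = (1+sin φ)/(1−sin φ) ⇒ sin φ = (K_p − 1)/(K_p + 1) = 0.6283.
φ = arcsin(0.6283) = 38.92°.

38.9°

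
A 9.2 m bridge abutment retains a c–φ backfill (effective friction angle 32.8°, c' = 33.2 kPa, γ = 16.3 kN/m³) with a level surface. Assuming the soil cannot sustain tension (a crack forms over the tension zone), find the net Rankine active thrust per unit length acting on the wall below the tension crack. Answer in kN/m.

K_a = 0.2973; √K_a = 0.5452.
Tension-crack depth z_c = 2c/(γ√K_a) = 2×33.2/(16.3×0.5452) = 7.472 m.
σ_a at base = K_a γ H − 2c√K_a = 0.2973×16.3×9.2 − 2×33.2×0.5452 = 8.375 kPa.
P_a = ½ × 8.375 × (H − z_c) = 0.5×8.375×1.728 = 7.238 kN/m.

7.24 kN/m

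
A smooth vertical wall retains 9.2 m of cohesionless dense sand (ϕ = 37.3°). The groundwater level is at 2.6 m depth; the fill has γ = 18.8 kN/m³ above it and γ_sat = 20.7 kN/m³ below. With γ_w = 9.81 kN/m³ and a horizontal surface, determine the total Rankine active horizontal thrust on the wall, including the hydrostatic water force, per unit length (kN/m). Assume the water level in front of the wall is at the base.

K_a = tan²(45° − φ/2) = 0.2453.
γ' = 20.7 − 9.81 = 10.89 kN/m³. Depth below WT = 6.6 m.
σ'_h at WT = K_a γ d_w = 11.99 kPa; at base = 11.99 + K_a γ' × 6.6 = 29.63 kPa.
P₁ (0–2.6 m) = ½×11.99×2.6 = 15.59. P₂ (2.6–9.2 m) = ½(11.99+29.63)×6.6 = 137.3.
P_w = ½ γ_w h₂² = 0.5×9.81×6.6² = 213.7. Total = 15.59+137.3+213.7 = 366.6 kN/m.

367 kN/m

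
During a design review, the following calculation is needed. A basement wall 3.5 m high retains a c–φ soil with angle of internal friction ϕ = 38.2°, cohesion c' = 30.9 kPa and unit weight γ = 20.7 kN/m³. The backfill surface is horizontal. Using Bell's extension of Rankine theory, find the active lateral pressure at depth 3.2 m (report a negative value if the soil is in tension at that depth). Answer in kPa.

-14.4 kPa

K_a = (1 − sin φ)/(1 + sin φ) = 0.2358.
σ_a = K_a γ z − 2c√K_a = 0.2358×20.7×3.2 − 2×30.9×0.4856 = -14.39 kPa.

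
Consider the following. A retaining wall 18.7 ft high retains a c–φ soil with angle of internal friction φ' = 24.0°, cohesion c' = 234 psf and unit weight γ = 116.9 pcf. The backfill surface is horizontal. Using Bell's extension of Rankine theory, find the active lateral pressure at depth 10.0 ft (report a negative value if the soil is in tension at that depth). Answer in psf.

189 psf

K_a = (1 − sin φ)/(1 + sin φ) = 0.4217.
σ_a = K_a γ z − 2c√K_a = 0.4217×116.9×10.0 − 2×234×0.6494 = 189.1 psf.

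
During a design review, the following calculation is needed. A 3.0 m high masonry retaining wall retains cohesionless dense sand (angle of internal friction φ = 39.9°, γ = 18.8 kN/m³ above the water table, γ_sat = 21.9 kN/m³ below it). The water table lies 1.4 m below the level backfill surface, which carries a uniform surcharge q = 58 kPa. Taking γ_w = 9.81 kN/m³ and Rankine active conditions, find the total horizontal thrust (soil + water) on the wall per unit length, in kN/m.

K_a = tan²(45° − φ/2) = 0.2184.
γ' = 21.9 − 9.81 = 12.09 kN/m³. h₂ = H − d_w = 1.6 m.
σ'_h: at surface K_a·q = 12.67; at WT K_a(q+γd_w) = 18.42; at base K_a(q+γd_w+γ'h₂) = 22.64 kPa.
P₁ = ½(12.67+18.42)×1.4 = 21.76; P₂ = ½(18.42+22.64)×1.6 = 32.85; P_w = ½γ_w h₂² = 12.56.
Total = 21.76+32.85+12.56 = 67.17 kN/m.

67.2 kN/m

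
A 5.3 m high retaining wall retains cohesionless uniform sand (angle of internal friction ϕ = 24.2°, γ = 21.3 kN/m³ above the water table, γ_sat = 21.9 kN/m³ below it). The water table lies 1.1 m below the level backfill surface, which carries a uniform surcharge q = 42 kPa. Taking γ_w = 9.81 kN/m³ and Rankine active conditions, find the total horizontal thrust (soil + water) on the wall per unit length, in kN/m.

271 kN/m

K_a = tan²(45° − φ/2) = 0.4185.
γ' = 21.9 − 9.81 = 12.09 kN/m³. h₂ = H − d_w = 4.2 m.
σ'_h: at surface K_a·q = 17.58; at WT K_a(q+γd_w) = 27.38; at base K_a(q+γd_w+γ'h₂) = 48.64 kPa.
P₁ = ½(17.58+27.38)×1.1 = 24.73; P₂ = ½(27.38+48.64)×4.2 = 159.6; P_w = ½γ_w h₂² = 86.52.
Total = 24.73+159.6+86.52 = 270.9 kN/m.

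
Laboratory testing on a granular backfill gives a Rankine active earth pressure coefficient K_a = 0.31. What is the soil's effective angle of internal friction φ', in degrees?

31.8°

K_a = tan²(45° − φ/2) ⇒ 45° − φ/2 = arctan(√0.31) = 29.11°.
φ = 2(45° − 29.11°) = 31.78°.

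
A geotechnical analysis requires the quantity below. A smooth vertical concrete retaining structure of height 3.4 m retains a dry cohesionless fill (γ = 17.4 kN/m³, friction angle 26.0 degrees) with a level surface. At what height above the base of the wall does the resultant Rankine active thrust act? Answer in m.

1.13 m

K_a = 0.3905.
The pressure distribution is triangular, so the resultant acts at H/3 above the base = 3.4/3 = 1.133 m.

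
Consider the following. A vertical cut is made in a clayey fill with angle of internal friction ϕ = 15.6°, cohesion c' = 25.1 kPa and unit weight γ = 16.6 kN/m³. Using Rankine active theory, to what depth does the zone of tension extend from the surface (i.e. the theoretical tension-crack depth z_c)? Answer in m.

3.98 m

K_a = tan²(45° − 15.6°/2) = 0.5761; √K_a = 0.7590.
The active pressure is zero where K_a γ z = 2c√K_a, so z_c = 2c/(γ√K_a) = 2×25.1/(16.6×0.7590) = 3.984 m.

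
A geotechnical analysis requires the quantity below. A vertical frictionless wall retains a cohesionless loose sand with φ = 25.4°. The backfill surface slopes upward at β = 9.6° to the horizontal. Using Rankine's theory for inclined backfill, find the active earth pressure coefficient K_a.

0.422

K_a = cos β · (cos β − √(cos²β − cos²φ)) / (cos β + √(cos²β − cos²φ)).
cos β = 0.9860, cos φ = 0.9033, √(cos²β − cos²φ) = 0.3952.
K_a = 0.9860 × (0.9860 − 0.3952)/(0.9860 + 0.3952) = 0.4218.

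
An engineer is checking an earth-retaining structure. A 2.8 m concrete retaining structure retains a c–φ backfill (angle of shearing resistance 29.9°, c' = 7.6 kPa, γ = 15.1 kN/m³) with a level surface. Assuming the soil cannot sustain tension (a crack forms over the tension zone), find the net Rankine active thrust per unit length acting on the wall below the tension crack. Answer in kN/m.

K_a = 0.3347; √K_a = 0.5785.
Tension-crack depth z_c = 2c/(γ√K_a) = 2×7.6/(15.1×0.5785) = 1.740 m.
σ_a at base = K_a γ H − 2c√K_a = 0.3347×15.1×2.8 − 2×7.6×0.5785 = 5.357 kPa.
P_a = ½ × 5.357 × (H − z_c) = 0.5×5.357×1.060 = 2.839 kN/m.

2.84 kN/m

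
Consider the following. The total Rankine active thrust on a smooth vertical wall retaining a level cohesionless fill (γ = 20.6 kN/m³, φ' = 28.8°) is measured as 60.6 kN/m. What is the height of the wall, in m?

4.10 m

K_a = 0.3498. P_a = ½ K_a γ H² ⇒ H = √(2P_a/(K_a γ)).
H = √(2×60.6/(0.3498×20.6)) = 4.101 m.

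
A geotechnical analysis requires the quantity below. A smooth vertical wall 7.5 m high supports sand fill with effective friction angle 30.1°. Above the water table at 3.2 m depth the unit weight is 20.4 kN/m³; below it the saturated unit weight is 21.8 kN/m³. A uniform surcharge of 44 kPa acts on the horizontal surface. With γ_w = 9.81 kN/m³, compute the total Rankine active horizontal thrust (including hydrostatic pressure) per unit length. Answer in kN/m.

365 kN/m

K_a = tan²(45° − φ/2) = 0.3320.
γ' = 21.8 − 9.81 = 11.99 kN/m³. h₂ = H − d_w = 4.3 m.
σ'_h: at surface K_a·q = 14.61; at WT K_a(q+γd_w) = 36.28; at base K_a(q+γd_w+γ'h₂) = 53.40 kPa.
P₁ = ½(14.61+36.28)×3.2 = 81.42; P₂ = ½(36.28+53.40)×4.3 = 192.8; P_w = ½γ_w h₂² = 90.69.
Total = 81.42+192.8+90.69 = 364.9 kN/m.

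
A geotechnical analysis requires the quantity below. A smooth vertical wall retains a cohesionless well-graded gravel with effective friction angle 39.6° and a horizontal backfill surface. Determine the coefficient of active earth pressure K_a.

K_a = (1 − sin φ)/(1 + sin φ) = (1 − sin 39.6°)/(1 + sin 39.6°) = 0.2214.

0.221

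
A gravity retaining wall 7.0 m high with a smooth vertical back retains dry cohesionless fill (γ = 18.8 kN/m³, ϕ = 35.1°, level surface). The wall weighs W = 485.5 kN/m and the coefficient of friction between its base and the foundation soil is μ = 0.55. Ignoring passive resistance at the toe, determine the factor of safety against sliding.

K_a = tan²(45° − 35.1°/2) = 0.2698.
P_a = ½K_aγH² = 0.5×0.2698×18.8×7.0² = 124.3 kN/m, acting at H/3 = 2.333 m above the base.
FS_sliding = μW / P_a = 0.55×485.5 / 124.3 = 2.148.

2.15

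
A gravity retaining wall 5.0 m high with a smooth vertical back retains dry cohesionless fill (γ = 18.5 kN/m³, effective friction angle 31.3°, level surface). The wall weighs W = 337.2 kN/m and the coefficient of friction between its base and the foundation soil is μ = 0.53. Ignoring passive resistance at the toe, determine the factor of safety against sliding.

K_a = tan²(45° − 31.3°/2) = 0.3162.
P_a = ½K_aγH² = 0.5×0.3162×18.5×5.0² = 73.12 kN/m, acting at H/3 = 1.667 m above the base.
FS_sliding = μW / P_a = 0.53×337.2 / 73.12 = 2.444.

2.44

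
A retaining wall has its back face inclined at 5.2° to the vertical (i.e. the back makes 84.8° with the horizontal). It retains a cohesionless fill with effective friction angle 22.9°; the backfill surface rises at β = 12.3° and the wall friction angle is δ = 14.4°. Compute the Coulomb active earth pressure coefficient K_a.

0.537

K_a = sin²(α+φ) / [sin²α · sin(α−δ) · (1 + √{sin(φ+δ)sin(φ−β) / (sin(α−δ)sin(α+β))})²].
With α = 84.8°, φ = 22.9°, δ = 14.4°, β = 12.3°: K_a = 0.5367.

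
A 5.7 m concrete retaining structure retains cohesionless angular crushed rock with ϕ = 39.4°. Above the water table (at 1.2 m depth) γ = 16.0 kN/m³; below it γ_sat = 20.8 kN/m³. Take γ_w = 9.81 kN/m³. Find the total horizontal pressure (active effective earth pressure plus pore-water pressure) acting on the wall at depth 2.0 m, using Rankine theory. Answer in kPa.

14.1 kPa

K_a = (1 − sin φ)/(1 + sin φ) = 0.2234.
γ' = 20.8 − 9.81 = 10.99 kN/m³.
Effective vertical stress at 2.0 m: σ'_v = 16.0×1.2 + 10.99×0.800 = 27.99 kPa.
σ'_h = K_a σ'_v = 0.2234 × 27.99 = 6.255 kPa; u = γ_w × 0.800 = 7.848 kPa.
Total σ_h = 6.255 + 7.848 = 14.10 kPa.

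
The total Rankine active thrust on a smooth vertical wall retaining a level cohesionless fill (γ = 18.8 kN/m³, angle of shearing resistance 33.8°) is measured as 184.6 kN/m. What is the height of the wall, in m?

K_a = 0.2851. P_a = ½ K_a γ H² ⇒ H = √(2P_a/(K_a γ)).
H = √(2×184.6/(0.2851×18.8)) = 8.299 m.

8.30 m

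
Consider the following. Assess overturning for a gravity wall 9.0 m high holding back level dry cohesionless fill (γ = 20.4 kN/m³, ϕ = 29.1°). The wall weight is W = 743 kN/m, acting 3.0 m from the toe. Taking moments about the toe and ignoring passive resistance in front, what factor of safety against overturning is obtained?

K_a = tan²(45° − 29.1°/2) = 0.3456.
P_a = ½K_aγH² = 0.5×0.3456×20.4×9.0² = 285.5 kN/m, acting at H/3 = 3.000 m above the base.
Overturning moment M_o = P_a × H/3 = 285.5 × 3.000 = 856.6.
Resisting moment M_r = W × 3.0 = 743 × 3.0 = 2229.
FS_overturning = M_r/M_o = 2229/856.6 = 2.602.

2.60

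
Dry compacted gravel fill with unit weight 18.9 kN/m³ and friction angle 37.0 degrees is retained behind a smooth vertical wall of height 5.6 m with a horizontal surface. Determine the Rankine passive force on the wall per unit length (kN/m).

K_p = tan²(45° + φ/2) = 4.023.
P_p = ½ K_p γ H² = 0.5 × 4.023 × 18.9 × 5.6² = 1192 kN/m.

1190 kN/m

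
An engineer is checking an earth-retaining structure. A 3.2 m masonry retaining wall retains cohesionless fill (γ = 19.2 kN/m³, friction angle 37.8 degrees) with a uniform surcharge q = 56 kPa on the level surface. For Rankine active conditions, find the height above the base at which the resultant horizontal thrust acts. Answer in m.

K_a = 0.2400.
Triangular part P₁ = ½K_aγH² = 23.59 at H/3 = 1.067 m; rectangular part P₂ = K_a q H = 43.01 at H/2 = 1.600 m.
ȳ = (P₁·1.067 + P₂·1.600)/(P₁+P₂) = 1.411 m.

1.41 m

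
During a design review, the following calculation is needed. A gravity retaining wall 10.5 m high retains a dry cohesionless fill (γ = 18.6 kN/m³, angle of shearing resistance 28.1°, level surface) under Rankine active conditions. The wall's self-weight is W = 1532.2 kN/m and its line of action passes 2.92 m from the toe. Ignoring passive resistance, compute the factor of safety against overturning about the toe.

K_a = tan²(45° − 28.1°/2) = 0.3596.
P_a = ½K_aγH² = 0.5×0.3596×18.6×10.5² = 368.7 kN/m, acting at H/3 = 3.500 m above the base.
Overturning moment M_o = P_a × H/3 = 368.7 × 3.500 = 1291.
Resisting moment M_r = W × 2.92 = 1532.2 × 2.92 = 4474.
FS_overturning = M_r/M_o = 4474/1291 = 3.467.

3.47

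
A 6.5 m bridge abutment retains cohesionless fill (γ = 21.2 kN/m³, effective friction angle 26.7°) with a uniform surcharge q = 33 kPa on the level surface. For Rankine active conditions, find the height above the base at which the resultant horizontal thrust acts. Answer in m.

K_a = 0.3800.
Triangular part P₁ = ½K_aγH² = 170.2 at H/3 = 2.167 m; rectangular part P₂ = K_a q H = 81.50 at H/2 = 3.250 m.
ȳ = (P₁·2.167 + P₂·3.250)/(P₁+P₂) = 2.518 m.

2.52 m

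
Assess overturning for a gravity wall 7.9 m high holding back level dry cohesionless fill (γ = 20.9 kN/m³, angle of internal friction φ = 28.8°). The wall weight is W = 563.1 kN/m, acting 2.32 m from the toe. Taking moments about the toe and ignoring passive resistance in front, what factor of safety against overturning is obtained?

2.17

K_a = tan²(45° − 28.8°/2) = 0.3498.
P_a = ½K_aγH² = 0.5×0.3498×20.9×7.9² = 228.1 kN/m, acting at H/3 = 2.633 m above the base.
Overturning moment M_o = P_a × H/3 = 228.1 × 2.633 = 600.7.
Resisting moment M_r = W × 2.32 = 563.1 × 2.32 = 1306.
FS_overturning = M_r/M_o = 1306/600.7 = 2.175.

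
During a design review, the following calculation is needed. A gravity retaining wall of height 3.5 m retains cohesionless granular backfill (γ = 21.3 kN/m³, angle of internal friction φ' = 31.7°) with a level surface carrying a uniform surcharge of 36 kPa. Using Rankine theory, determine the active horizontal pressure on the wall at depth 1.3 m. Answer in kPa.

K_a = (1 − sin φ)/(1 + sin φ) = 0.3111.
σ_v = γz + q = 21.3 × 1.3 + 36 = 63.69 kPa.
σ_h = K_a σ_v = 0.3111 × 63.69 = 19.81 kPa.

19.8 kPa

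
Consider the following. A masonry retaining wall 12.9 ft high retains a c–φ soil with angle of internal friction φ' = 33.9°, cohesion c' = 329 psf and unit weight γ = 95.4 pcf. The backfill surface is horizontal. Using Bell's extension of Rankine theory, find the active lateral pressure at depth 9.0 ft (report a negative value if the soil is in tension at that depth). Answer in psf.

-107 psf

K_a = (1 − sin φ)/(1 + sin φ) = 0.2839.
σ_a = K_a γ z − 2c√K_a = 0.2839×95.4×9.0 − 2×329×0.5328 = -106.8 psf.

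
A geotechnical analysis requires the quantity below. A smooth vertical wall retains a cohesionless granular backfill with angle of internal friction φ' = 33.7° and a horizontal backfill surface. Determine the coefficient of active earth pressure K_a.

0.286

K_a = tan²(45° − φ/2) = tan²(28.15°) = 0.2863.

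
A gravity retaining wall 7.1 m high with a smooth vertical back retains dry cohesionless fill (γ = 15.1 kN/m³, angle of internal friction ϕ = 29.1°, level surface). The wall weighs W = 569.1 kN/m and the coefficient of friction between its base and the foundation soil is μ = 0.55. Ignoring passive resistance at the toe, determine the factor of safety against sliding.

2.38

K_a = tan²(45° − 29.1°/2) = 0.3456.
P_a = ½K_aγH² = 0.5×0.3456×15.1×7.1² = 131.5 kN/m, acting at H/3 = 2.367 m above the base.
FS_sliding = μW / P_a = 0.55×569.1 / 131.5 = 2.380.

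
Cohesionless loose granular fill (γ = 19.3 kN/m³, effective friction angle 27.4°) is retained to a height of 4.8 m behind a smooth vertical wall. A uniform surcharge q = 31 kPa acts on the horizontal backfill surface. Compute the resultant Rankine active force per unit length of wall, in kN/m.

137 kN/m

K_a = tan²(45° − φ/2) = 0.3697.
Soil triangle: ½ K_a γ H² = 0.5×0.3697×19.3×4.8² = 82.19 kN/m.
Surcharge rectangle: K_a q H = 0.3697×31×4.8 = 55.01 kN/m.
Total = 82.19 + 55.01 = 137.2 kN/m.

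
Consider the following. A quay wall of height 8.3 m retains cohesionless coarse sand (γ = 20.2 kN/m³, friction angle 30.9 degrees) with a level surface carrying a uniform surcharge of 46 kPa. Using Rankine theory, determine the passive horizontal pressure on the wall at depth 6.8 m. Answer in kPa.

K_p = (1 + sin φ)/(1 − sin φ) = 3.111.
σ_v = γz + q = 20.2 × 6.8 + 46 = 183.4 kPa.
σ_h = K_p σ_v = 3.111 × 183.4 = 570.5 kPa.

570 kPa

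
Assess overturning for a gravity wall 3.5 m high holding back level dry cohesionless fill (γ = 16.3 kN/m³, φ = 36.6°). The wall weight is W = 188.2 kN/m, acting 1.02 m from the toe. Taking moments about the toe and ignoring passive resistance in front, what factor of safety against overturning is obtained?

K_a = tan²(45° − 36.6°/2) = 0.2530.
P_a = ½K_aγH² = 0.5×0.2530×16.3×3.5² = 25.25 kN/m, acting at H/3 = 1.167 m above the base.
Overturning moment M_o = P_a × H/3 = 25.25 × 1.167 = 29.46.
Resisting moment M_r = W × 1.02 = 188.2 × 1.02 = 192.0.
FS_overturning = M_r/M_o = 192.0/29.46 = 6.515.

6.52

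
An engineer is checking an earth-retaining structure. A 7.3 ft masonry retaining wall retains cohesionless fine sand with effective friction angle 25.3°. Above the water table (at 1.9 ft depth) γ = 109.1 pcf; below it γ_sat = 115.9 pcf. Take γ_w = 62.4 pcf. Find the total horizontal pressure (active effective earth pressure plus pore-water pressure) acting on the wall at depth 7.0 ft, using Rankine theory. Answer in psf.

511 psf

K_a = (1 − sin φ)/(1 + sin φ) = 0.4012.
γ' = 115.9 − 62.4 = 53.50 pcf.
Effective vertical stress at 7.0 ft: σ'_v = 109.1×1.9 + 53.50×5.10 = 480.1 psf.
σ'_h = K_a σ'_v = 0.4012 × 480.1 = 192.6 psf; u = γ_w × 5.10 = 318.2 psf.
Total σ_h = 192.6 + 318.2 = 510.9 psf.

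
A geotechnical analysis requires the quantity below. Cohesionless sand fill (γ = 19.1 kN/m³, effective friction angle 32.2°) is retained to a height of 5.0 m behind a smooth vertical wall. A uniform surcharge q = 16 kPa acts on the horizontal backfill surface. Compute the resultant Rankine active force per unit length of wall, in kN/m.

97.1 kN/m

K_a = tan²(45° − φ/2) = 0.3047.
Soil triangle: ½ K_a γ H² = 0.5×0.3047×19.1×5.0² = 72.76 kN/m.
Surcharge rectangle: K_a q H = 0.3047×16×5.0 = 24.38 kN/m.
Total = 72.76 + 24.38 = 97.13 kN/m.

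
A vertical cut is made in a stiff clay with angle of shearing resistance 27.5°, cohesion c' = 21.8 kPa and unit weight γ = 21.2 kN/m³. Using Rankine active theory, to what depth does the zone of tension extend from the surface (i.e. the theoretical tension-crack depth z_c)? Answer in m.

3.39 m

K_a = tan²(45° − 27.5°/2) = 0.3682; √K_a = 0.6068.
The active pressure is zero where K_a γ z = 2c√K_a, so z_c = 2c/(γ√K_a) = 2×21.8/(21.2×0.6068) = 3.389 m.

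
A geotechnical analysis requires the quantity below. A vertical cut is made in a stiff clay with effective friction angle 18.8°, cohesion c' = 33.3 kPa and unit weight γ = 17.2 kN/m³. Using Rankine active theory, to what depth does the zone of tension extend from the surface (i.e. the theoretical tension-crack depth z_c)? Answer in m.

K_a = tan²(45° − 18.8°/2) = 0.5126; √K_a = 0.7159.
The active pressure is zero where K_a γ z = 2c√K_a, so z_c = 2c/(γ√K_a) = 2×33.3/(17.2×0.7159) = 5.408 m.

5.41 m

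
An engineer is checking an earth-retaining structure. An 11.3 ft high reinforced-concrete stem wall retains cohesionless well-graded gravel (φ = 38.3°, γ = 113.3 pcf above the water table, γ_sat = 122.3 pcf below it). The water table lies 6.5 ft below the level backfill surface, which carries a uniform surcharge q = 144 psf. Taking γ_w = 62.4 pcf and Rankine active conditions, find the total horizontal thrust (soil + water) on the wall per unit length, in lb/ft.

K_a = tan²(45° − φ/2) = 0.2347.
γ' = 122.3 − 62.4 = 59.90 pcf. h₂ = H − d_w = 4.8 ft.
σ'_h: at surface K_a·q = 33.80; at WT K_a(q+γd_w) = 206.7; at base K_a(q+γd_w+γ'h₂) = 274.2 psf.
P₁ = ½(33.80+206.7)×6.5 = 781.5; P₂ = ½(206.7+274.2)×4.8 = 1154; P_w = ½γ_w h₂² = 718.8.
Total = 781.5+1154+718.8 = 2654 lb/ft.

2650 lb/ft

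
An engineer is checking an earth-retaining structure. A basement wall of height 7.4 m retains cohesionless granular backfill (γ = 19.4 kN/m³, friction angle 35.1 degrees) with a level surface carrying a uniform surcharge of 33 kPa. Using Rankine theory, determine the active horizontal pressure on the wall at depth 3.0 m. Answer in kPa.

24.6 kPa

K_a = (1 − sin φ)/(1 + sin φ) = 0.2698.
σ_v = γz + q = 19.4 × 3.0 + 33 = 91.20 kPa.
σ_h = K_a σ_v = 0.2698 × 91.20 = 24.61 kPa.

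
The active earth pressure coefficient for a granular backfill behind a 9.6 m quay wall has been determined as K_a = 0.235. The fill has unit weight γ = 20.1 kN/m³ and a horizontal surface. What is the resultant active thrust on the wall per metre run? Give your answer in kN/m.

P = ½ K_a γ H² = 0.5 × 0.235 × 20.1 × 9.6² = 217.7 kN/m.

218 kN/m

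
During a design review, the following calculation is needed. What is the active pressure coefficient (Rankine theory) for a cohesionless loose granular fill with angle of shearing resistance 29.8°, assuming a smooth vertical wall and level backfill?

0.336

K_a = (1 − sin φ)/(1 + sin φ) = (1 − sin 29.8°)/(1 + sin 29.8°) = 0.3360.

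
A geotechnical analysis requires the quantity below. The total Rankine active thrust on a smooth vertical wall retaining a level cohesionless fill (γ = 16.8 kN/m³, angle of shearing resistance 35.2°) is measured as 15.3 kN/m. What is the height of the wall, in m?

2.60 m

K_a = 0.2687. P_a = ½ K_a γ H² ⇒ H = √(2P_a/(K_a γ)).
H = √(2×15.3/(0.2687×16.8)) = 2.604 m.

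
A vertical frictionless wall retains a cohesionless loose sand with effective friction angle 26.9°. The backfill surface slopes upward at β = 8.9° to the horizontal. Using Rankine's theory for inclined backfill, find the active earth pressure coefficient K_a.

K_a = cos β · (cos β − √(cos²β − cos²φ)) / (cos β + √(cos²β − cos²φ)).
cos β = 0.9880, cos φ = 0.8918, √(cos²β − cos²φ) = 0.4252.
K_a = 0.9880 × (0.9880 − 0.4252)/(0.9880 + 0.4252) = 0.3935.

0.393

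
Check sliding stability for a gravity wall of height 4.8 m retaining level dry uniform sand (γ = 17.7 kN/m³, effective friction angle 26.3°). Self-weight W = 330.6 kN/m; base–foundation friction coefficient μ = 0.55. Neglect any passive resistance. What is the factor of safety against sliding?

K_a = tan²(45° − 26.3°/2) = 0.3859.
P_a = ½K_aγH² = 0.5×0.3859×17.7×4.8² = 78.69 kN/m, acting at H/3 = 1.600 m above the base.
FS_sliding = μW / P_a = 0.55×330.6 / 78.69 = 2.311.

2.31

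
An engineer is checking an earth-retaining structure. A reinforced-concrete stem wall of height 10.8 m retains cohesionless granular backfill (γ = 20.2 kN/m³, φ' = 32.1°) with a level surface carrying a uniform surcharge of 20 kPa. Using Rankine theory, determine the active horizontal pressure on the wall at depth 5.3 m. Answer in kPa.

38.9 kPa

K_a = (1 − sin φ)/(1 + sin φ) = 0.3060.
σ_v = γz + q = 20.2 × 5.3 + 20 = 127.1 kPa.
σ_h = K_a σ_v = 0.3060 × 127.1 = 38.88 kPa.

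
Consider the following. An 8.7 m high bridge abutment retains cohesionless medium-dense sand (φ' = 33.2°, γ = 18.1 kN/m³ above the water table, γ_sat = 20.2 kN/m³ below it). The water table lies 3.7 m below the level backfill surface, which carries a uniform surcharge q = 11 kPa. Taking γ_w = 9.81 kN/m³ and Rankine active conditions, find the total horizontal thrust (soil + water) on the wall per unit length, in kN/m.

K_a = tan²(45° − φ/2) = 0.2924.
γ' = 20.2 − 9.81 = 10.39 kN/m³. h₂ = H − d_w = 5.0 m.
σ'_h: at surface K_a·q = 3.216; at WT K_a(q+γd_w) = 22.79; at base K_a(q+γd_w+γ'h₂) = 37.98 kPa.
P₁ = ½(3.216+22.79)×3.7 = 48.12; P₂ = ½(22.79+37.98)×5.0 = 151.9; P_w = ½γ_w h₂² = 122.6.
Total = 48.12+151.9+122.6 = 322.7 kN/m.

323 kN/m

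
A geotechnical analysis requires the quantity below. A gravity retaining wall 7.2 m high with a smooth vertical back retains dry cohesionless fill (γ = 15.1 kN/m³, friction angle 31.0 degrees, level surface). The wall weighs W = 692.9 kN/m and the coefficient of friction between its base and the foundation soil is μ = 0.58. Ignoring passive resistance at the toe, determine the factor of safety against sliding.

3.21

K_a = tan²(45° − 31.0°/2) = 0.3201.
P_a = ½K_aγH² = 0.5×0.3201×15.1×7.2² = 125.3 kN/m, acting at H/3 = 2.400 m above the base.
FS_sliding = μW / P_a = 0.58×692.9 / 125.3 = 3.208.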